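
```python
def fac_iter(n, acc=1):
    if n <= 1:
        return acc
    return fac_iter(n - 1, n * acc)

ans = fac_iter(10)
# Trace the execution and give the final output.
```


fac_iter(10, 1)
= fac_iter(9, 10 * 1) = fac_iter(9, 10)
= fac_iter(8, 9 * 10) = fac_iter(8, 90)
= fac_iter(7, 8 * 90) = fac_iter(7, 720)
= fac_iter(6, 7 * 720) = fac_iter(6, 5040)
= fac_iter(5, 6 * 5040) = fac_iter(5, 30240)
= fac_iter(4, 5 * 30240) = fac_iter(4, 151200)
= fac_iter(3, 4 * 151200) = fac_iter(3, 604800)
= fac_iter(2, 3 * 604800) = fac_iter(2, 1814400)
= fac_iter(1, 2 * 1814400) = fac_iter(1, 3628800)
n <= 1, return acc = 3628800


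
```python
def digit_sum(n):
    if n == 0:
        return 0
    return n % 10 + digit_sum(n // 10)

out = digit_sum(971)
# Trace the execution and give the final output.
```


digit_sum(971)
= 1 + digit_sum(97)
= 1 + 7 + digit_sum(9)
= 1 + 7 + 9 + digit_sum(0)
= 1 + 7 + 9 + 0
= 17


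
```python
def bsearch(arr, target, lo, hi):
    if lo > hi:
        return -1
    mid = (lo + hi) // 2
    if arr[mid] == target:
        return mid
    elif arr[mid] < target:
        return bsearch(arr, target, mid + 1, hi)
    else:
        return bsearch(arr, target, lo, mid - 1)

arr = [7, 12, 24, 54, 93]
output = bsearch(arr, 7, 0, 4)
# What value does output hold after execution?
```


bsearch(arr, 7, 0, 4)
lo=0, hi=4, mid=2, arr[mid]=24
24 > 7, search left half
lo=0, hi=1, mid=0, arr[mid]=7
arr[0] == 7, found at index 0
= 0


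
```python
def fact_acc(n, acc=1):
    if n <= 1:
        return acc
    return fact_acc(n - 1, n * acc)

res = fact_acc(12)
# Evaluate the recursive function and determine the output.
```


fact_acc(12, 1)
= fact_acc(11, 12 * 1) = fact_acc(11, 12)
= fact_acc(10, 11 * 12) = fact_acc(10, 132)
= fact_acc(9, 10 * 132) = fact_acc(9, 1320)
= fact_acc(8, 9 * 1320) = fact_acc(8, 11880)
= fact_acc(7, 8 * 11880) = fact_acc(7, 95040)
= fact_acc(6, 7 * 95040) = fact_acc(6, 665280)
= fact_acc(5, 6 * 665280) = fact_acc(5, 3991680)
= fact_acc(4, 5 * 3991680) = fact_acc(4, 19958400)
= fact_acc(3, 4 * 19958400) = fact_acc(3, 79833600)
= fact_acc(2, 3 * 79833600) = fact_acc(2, 239500800)
= fact_acc(1, 2 * 239500800) = fact_acc(1, 479001600)
n <= 1, return acc = 479001600


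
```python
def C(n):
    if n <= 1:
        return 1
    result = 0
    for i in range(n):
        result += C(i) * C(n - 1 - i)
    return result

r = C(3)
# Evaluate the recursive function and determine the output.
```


C(3)
= sum of C(i) * C(3-1-i) for i in 0..2
First compute sub-values bottom-up:
  C(0) = 1, C(1) = 1
  C(2) = 1*1 + 1*1 = 2
Now C(3):
  C(0)*C(2) = 1*2 = 2
  C(1)*C(1) = 1*1 = 1
  C(2)*C(0) = 2*1 = 2
= 2 + 1 + 2
= 5


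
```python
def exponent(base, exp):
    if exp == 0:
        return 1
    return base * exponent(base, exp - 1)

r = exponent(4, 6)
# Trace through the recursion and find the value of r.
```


exponent(4, 6)
= 4 * exponent(4, 5)
= 4 * 4 * exponent(4, 4)
= 4 * 4 * 4 * exponent(4, 3)
= 4 * 4 * 4 * 4 * exponent(4, 2)
= 4 * 4 * 4 * 4 * 4 * exponent(4, 1)
= 4 * 4 * 4 * 4 * 4 * 4 * exponent(4, 0)
= 4 * 4 * 4 * 4 * 4 * 4 * 1
= 4096


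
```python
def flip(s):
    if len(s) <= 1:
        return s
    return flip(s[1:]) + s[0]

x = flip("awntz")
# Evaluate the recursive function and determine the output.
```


flip("awntz")
= flip("wntz") + "a"
= flip("ntz") + "w" + "a"
= flip("tz") + "n" + "w" + "a"
= flip("z") + "t" + "n" + "w" + "a"
= "z" + "t" + "n" + "w" + "a"
= "ztnwa"


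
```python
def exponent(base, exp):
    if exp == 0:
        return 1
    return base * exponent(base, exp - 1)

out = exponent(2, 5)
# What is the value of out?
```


exponent(2, 5)
= 2 * exponent(2, 4)
= 2 * 2 * exponent(2, 3)
= 2 * 2 * 2 * exponent(2, 2)
= 2 * 2 * 2 * 2 * exponent(2, 1)
= 2 * 2 * 2 * 2 * 2 * exponent(2, 0)
= 2 * 2 * 2 * 2 * 2 * 1
= 32


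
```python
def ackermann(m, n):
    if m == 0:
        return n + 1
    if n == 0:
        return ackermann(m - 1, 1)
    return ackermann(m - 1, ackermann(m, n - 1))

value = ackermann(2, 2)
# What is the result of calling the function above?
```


ackermann(2, 2)
= ackermann(1, ackermann(2, 1))
First compute ackermann(2, 1) = 5
= ackermann(1, 5)
= 7


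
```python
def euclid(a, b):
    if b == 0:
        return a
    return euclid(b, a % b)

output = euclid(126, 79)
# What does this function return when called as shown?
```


euclid(126, 79)
= euclid(79, 126 % 79) = euclid(79, 47)
= euclid(47, 79 % 47) = euclid(47, 32)
= euclid(32, 47 % 32) = euclid(32, 15)
= euclid(15, 32 % 15) = euclid(15, 2)
= euclid(2, 15 % 2) = euclid(2, 1)
= euclid(1, 2 % 1) = euclid(1, 0)
b == 0, return a = 1


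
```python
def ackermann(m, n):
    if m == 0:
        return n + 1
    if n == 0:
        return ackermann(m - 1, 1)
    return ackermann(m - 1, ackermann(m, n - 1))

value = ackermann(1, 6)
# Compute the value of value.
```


ackermann(1, 6)
= ackermann(0, ackermann(1, 5))
First compute ackermann(1, 5) = 7
= ackermann(0, 7)
= 8


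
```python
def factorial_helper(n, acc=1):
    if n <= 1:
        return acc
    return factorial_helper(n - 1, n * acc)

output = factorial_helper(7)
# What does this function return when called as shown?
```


factorial_helper(7, 1)
= factorial_helper(6, 7 * 1) = factorial_helper(6, 7)
= factorial_helper(5, 6 * 7) = factorial_helper(5, 42)
= factorial_helper(4, 5 * 42) = factorial_helper(4, 210)
= factorial_helper(3, 4 * 210) = factorial_helper(3, 840)
= factorial_helper(2, 3 * 840) = factorial_helper(2, 2520)
= factorial_helper(1, 2 * 2520) = factorial_helper(1, 5040)
n <= 1, return acc = 5040


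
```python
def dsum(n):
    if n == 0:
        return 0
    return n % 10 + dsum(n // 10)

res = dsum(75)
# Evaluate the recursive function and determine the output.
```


dsum(75)
= 5 + dsum(7)
= 5 + 7 + dsum(0)
= 5 + 7 + 0
= 12


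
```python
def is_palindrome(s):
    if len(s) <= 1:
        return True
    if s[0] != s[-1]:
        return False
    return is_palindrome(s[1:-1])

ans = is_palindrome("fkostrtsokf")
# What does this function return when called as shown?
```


is_palindrome("fkostrtsokf")
"fkostrtsokf": s[0]='f' == s[-1]='f' -> is_palindrome("kostrtsok")
"kostrtsok": s[0]='k' == s[-1]='k' -> is_palindrome("ostrtso")
"ostrtso": s[0]='o' == s[-1]='o' -> is_palindrome("strts")
"strts": s[0]='s' == s[-1]='s' -> is_palindrome("trt")
"trt": s[0]='t' == s[-1]='t' -> is_palindrome("r")
"r": len <= 1 -> True
= True


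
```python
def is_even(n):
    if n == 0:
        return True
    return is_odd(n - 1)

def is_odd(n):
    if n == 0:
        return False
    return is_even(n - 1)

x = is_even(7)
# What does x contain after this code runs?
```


is_even(7)
= is_odd(6)
= is_even(5)
= is_odd(4)
= is_even(3)
= is_odd(2)
= is_even(1)
= is_odd(0)
n == 0: return False
= False


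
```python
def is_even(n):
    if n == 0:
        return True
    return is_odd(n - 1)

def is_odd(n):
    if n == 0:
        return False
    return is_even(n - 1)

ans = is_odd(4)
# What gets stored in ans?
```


is_odd(4)
= is_even(3)
= is_odd(2)
= is_even(1)
= is_odd(0)
n == 0: return False
= False


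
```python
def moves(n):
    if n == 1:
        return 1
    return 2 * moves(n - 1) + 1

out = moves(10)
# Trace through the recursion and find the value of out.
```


moves(10)
= 2 * moves(9) + 1
= 2 * (2 * moves(8) + 1) + 1
= 2 * (2 * (2 * moves(7) + 1) + 1) + 1
= 2 * (2 * (2 * (2 * moves(6) + 1) + 1) + 1) + 1
= 2 * (2 * (2 * (2 * (2 * moves(5) + 1) + 1) + 1) + 1) + 1
= 2 * (2 * (2 * (2 * (2 * (2 * moves(4) + 1) + 1) + 1) + 1) + 1) + 1
= 2 * (2 * (2 * (2 * (2 * (2 * (2 * moves(3) + 1) + 1) + 1) + 1) + 1) + 1) + 1
= 2 * (2 * (2 * (2 * (2 * (2 * (2 * (2 * moves(2) + 1) + 1) + 1) + 1) + 1) + 1) + 1) + 1
= 2 * (2 * (2 * (2 * (2 * (2 * (2 * (2 * (2 * moves(1) + 1) + 1) + 1) + 1) + 1) + 1) + 1) + 1) + 1
Now compute bottom-up:
moves(1) = 1
moves(2) = 2 * 1 + 1 = 3
moves(3) = 2 * 3 + 1 = 7
moves(4) = 2 * 7 + 1 = 15
moves(5) = 2 * 15 + 1 = 31
moves(6) = 2 * 31 + 1 = 63
moves(7) = 2 * 63 + 1 = 127
moves(8) = 2 * 127 + 1 = 255
moves(9) = 2 * 255 + 1 = 511
moves(10) = 2 * 511 + 1 = 1023
= 1023


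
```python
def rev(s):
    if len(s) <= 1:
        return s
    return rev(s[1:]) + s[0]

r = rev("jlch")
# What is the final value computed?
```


rev("jlch")
= rev("lch") + "j"
= rev("ch") + "l" + "j"
= rev("h") + "c" + "l" + "j"
= "h" + "c" + "l" + "j"
= "hclj"


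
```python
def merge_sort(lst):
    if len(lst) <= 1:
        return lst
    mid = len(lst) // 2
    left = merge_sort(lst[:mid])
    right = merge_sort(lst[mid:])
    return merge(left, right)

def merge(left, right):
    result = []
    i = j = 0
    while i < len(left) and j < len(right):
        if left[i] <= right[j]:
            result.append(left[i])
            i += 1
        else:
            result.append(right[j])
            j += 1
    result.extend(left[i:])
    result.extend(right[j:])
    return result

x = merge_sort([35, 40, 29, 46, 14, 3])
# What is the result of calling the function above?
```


merge_sort([35, 40, 29, 46, 14, 3])
Split into [35, 40, 29] and [46, 14, 3]
Left sorted: [29, 35, 40]
Right sorted: [3, 14, 46]
Merge [29, 35, 40] and [3, 14, 46]
= [3, 14, 29, 35, 40, 46]


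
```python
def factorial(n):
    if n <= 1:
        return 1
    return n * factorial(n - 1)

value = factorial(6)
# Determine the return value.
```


factorial(6)
= 6 * factorial(5)
= 6 * 5 * factorial(4)
= 6 * 5 * 4 * factorial(3)
= 6 * 5 * 4 * 3 * factorial(2)
= 6 * 5 * 4 * 3 * 2 * factorial(1)
= 6 * 5 * 4 * 3 * 2 * 1
= 720


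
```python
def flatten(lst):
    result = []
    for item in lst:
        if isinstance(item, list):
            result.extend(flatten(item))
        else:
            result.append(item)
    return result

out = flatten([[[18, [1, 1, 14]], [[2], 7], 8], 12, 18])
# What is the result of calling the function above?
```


flatten([[[18, [1, 1, 14]], [[2], 7], 8], 12, 18])
Processing each element:
  [[18, [1, 1, 14]], [[2], 7], 8] is a list -> flatten recursively -> [18, 1, 1, 14, 2, 7, 8]
  12 is not a list -> append 12
  18 is not a list -> append 18
= [18, 1, 1, 14, 2, 7, 8, 12, 18]


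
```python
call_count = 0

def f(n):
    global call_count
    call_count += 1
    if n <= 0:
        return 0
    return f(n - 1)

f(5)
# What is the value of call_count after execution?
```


f(5) calls f(4) calls ... calls f(0)
Total calls: 5 + 1 (for base case) = 6


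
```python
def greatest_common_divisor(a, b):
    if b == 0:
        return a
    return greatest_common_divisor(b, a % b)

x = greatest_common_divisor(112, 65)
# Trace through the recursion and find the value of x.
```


greatest_common_divisor(112, 65)
= greatest_common_divisor(65, 112 % 65) = greatest_common_divisor(65, 47)
= greatest_common_divisor(47, 65 % 47) = greatest_common_divisor(47, 18)
= greatest_common_divisor(18, 47 % 18) = greatest_common_divisor(18, 11)
= greatest_common_divisor(11, 18 % 11) = greatest_common_divisor(11, 7)
= greatest_common_divisor(7, 11 % 7) = greatest_common_divisor(7, 4)
= greatest_common_divisor(4, 7 % 4) = greatest_common_divisor(4, 3)
= greatest_common_divisor(3, 4 % 3) = greatest_common_divisor(3, 1)
= greatest_common_divisor(1, 3 % 1) = greatest_common_divisor(1, 0)
b == 0, return a = 1


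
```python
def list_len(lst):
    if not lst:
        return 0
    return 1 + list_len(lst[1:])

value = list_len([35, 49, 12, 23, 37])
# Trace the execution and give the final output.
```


list_len([35, 49, 12, 23, 37])
= 1 + list_len([49, 12, 23, 37])
= 1 + 1 + list_len([12, 23, 37])
= 1 + 1 + 1 + list_len([23, 37])
= 1 + 1 + 1 + 1 + list_len([37])
= 1 + 1 + 1 + 1 + 1 + list_len([])
= 1 + 1 + 1 + 1 + 1 + 0
= 5


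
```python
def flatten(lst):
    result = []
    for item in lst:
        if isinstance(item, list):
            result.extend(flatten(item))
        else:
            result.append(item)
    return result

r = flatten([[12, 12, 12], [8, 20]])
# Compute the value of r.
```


flatten([[12, 12, 12], [8, 20]])
Processing each element:
  [12, 12, 12] is a list -> flatten recursively -> [12, 12, 12]
  [8, 20] is a list -> flatten recursively -> [8, 20]
= [12, 12, 12, 8, 20]


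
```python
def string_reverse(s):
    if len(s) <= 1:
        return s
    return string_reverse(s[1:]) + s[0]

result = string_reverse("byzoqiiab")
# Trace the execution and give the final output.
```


string_reverse("byzoqiiab")
= string_reverse("yzoqiiab") + "b"
= string_reverse("zoqiiab") + "y" + "b"
= string_reverse("oqiiab") + "z" + "y" + "b"
= string_reverse("qiiab") + "o" + "z" + "y" + "b"
= string_reverse("iiab") + "q" + "o" + "z" + "y" + "b"
= string_reverse("iab") + "i" + "q" + "o" + "z" + "y" + "b"
= string_reverse("ab") + "i" + "i" + "q" + "o" + "z" + "y" + "b"
= string_reverse("b") + "a" + "i" + "i" + "q" + "o" + "z" + "y" + "b"
= "b" + "a" + "i" + "i" + "q" + "o" + "z" + "y" + "b"
= "baiiqozyb"


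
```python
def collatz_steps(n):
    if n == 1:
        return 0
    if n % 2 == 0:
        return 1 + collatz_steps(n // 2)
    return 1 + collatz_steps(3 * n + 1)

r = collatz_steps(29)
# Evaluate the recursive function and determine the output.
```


collatz_steps(29)
29 is odd -> 3*29+1 = 88 -> collatz_steps(88)
88 is even -> collatz_steps(44)
44 is even -> collatz_steps(22)
22 is even -> collatz_steps(11)
11 is odd -> 3*11+1 = 34 -> collatz_steps(34)
34 is even -> collatz_steps(17)
17 is odd -> 3*17+1 = 52 -> collatz_steps(52)
52 is even -> collatz_steps(26)
26 is even -> collatz_steps(13)
13 is odd -> 3*13+1 = 40 -> collatz_steps(40)
40 is even -> collatz_steps(20)
20 is even -> collatz_steps(10)
10 is even -> collatz_steps(5)
5 is odd -> 3*5+1 = 16 -> collatz_steps(16)
16 is even -> collatz_steps(8)
8 is even -> collatz_steps(4)
4 is even -> collatz_steps(2)
2 is even -> collatz_steps(1)
Reached 1 after 18 steps
= 18


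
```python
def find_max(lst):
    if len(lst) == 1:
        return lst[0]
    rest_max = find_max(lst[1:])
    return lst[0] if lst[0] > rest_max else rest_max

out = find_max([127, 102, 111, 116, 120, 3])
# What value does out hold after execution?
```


find_max([127, 102, 111, 116, 120, 3])
= compare 127 with find_max([102, 111, 116, 120, 3])
= compare 102 with find_max([111, 116, 120, 3])
= compare 111 with find_max([116, 120, 3])
= compare 116 with find_max([120, 3])
= compare 120 with find_max([3])
Base: find_max([3]) = 3
compare 120 with 3: max = 120
compare 116 with 120: max = 120
compare 111 with 120: max = 120
compare 102 with 120: max = 120
compare 127 with 120: max = 127
= 127


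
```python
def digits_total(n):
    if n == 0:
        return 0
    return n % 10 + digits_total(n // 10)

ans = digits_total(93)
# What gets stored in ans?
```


digits_total(93)
= 3 + digits_total(9)
= 3 + 9 + digits_total(0)
= 3 + 9 + 0
= 12


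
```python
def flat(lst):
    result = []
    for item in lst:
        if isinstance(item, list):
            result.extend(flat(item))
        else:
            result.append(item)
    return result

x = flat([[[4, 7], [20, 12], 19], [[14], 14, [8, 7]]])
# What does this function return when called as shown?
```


flat([[[4, 7], [20, 12], 19], [[14], 14, [8, 7]]])
Processing each element:
  [[4, 7], [20, 12], 19] is a list -> flat recursively -> [4, 7, 20, 12, 19]
  [[14], 14, [8, 7]] is a list -> flat recursively -> [14, 14, 8, 7]
= [4, 7, 20, 12, 19, 14, 14, 8, 7]


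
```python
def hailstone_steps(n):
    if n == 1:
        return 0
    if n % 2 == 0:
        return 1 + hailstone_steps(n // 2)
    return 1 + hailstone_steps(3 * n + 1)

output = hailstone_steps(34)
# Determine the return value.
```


hailstone_steps(34)
34 is even -> hailstone_steps(17)
17 is odd -> 3*17+1 = 52 -> hailstone_steps(52)
52 is even -> hailstone_steps(26)
26 is even -> hailstone_steps(13)
13 is odd -> 3*13+1 = 40 -> hailstone_steps(40)
40 is even -> hailstone_steps(20)
20 is even -> hailstone_steps(10)
10 is even -> hailstone_steps(5)
5 is odd -> 3*5+1 = 16 -> hailstone_steps(16)
16 is even -> hailstone_steps(8)
8 is even -> hailstone_steps(4)
4 is even -> hailstone_steps(2)
2 is even -> hailstone_steps(1)
Reached 1 after 13 steps
= 13


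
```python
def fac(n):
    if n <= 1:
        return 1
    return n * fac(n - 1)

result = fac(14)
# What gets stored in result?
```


fac(14)
= 14 * fac(13)
= 14 * 13 * fac(12)
= 14 * 13 * 12 * fac(11)
= 14 * 13 * 12 * 11 * fac(10)
= 14 * 13 * 12 * 11 * 10 * fac(9)
= 14 * 13 * 12 * 11 * 10 * 9 * fac(8)
= 14 * 13 * 12 * 11 * 10 * 9 * 8 * fac(7)
= 14 * 13 * 12 * 11 * 10 * 9 * 8 * 7 * fac(6)
= 14 * 13 * 12 * 11 * 10 * 9 * 8 * 7 * 6 * fac(5)
= 14 * 13 * 12 * 11 * 10 * 9 * 8 * 7 * 6 * 5 * fac(4)
= 14 * 13 * 12 * 11 * 10 * 9 * 8 * 7 * 6 * 5 * 4 * fac(3)
= 14 * 13 * 12 * 11 * 10 * 9 * 8 * 7 * 6 * 5 * 4 * 3 * fac(2)
= 14 * 13 * 12 * 11 * 10 * 9 * 8 * 7 * 6 * 5 * 4 * 3 * 2 * fac(1)
= 14 * 13 * 12 * 11 * 10 * 9 * 8 * 7 * 6 * 5 * 4 * 3 * 2 * 1
= 87178291200


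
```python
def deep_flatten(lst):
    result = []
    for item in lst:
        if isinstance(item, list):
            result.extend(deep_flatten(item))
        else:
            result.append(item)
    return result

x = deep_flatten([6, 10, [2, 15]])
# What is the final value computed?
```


deep_flatten([6, 10, [2, 15]])
Processing each element:
  6 is not a list -> append 6
  10 is not a list -> append 10
  [2, 15] is a list -> deep_flatten recursively -> [2, 15]
= [6, 10, 2, 15]


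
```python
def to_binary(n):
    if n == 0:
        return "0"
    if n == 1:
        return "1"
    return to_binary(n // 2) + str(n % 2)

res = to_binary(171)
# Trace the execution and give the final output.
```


to_binary(171)
= to_binary(85) + "1"
= to_binary(42) + "1" + "1"
= to_binary(21) + "0" + "1" + "1"
= to_binary(10) + "1" + "0" + "1" + "1"
= to_binary(5) + "0" + "1" + "0" + "1" + "1"
= to_binary(2) + "1" + "0" + "1" + "0" + "1" + "1"
= to_binary(1) + "0" + "1" + "0" + "1" + "0" + "1" + "1"
= "1" + "0" + "1" + "0" + "1" + "0" + "1" + "1"
= "10101011"


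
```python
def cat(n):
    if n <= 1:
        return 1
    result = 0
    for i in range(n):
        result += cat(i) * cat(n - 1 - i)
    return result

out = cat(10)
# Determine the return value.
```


cat(10)
= sum of cat(i) * cat(10-1-i) for i in 0..9
First compute sub-values bottom-up:
  cat(0) = 1, cat(1) = 1
  cat(2) = 1*1 + 1*1 = 2
  cat(3) = 1*2 + 1*1 + 2*1 = 5
  cat(4) = 1*5 + 1*2 + 2*1 + 5*1 = 14
  cat(5) = 1*14 + 1*5 + 2*2 + 5*1 + 14*1 = 42
  cat(6) = 1*42 + 1*14 + 2*5 + 5*2 + 14*1 + 42*1 = 132
  cat(7) = 1*132 + 1*42 + 2*14 + 5*5 + 14*2 + 42*1 + 132*1 = 429
  cat(8) = 1*429 + 1*132 + 2*42 + 5*14 + 14*5 + 42*2 + 132*1 + 429*1 = 1430
  cat(9) = 1*1430 + 1*429 + 2*132 + 5*42 + 14*14 + 42*5 + 132*2 + 429*1 + 1430*1 = 4862
Now cat(10):
  cat(0)*cat(9) = 1*4862 = 4862
  cat(1)*cat(8) = 1*1430 = 1430
  cat(2)*cat(7) = 2*429 = 858
  cat(3)*cat(6) = 5*132 = 660
  cat(4)*cat(5) = 14*42 = 588
  cat(5)*cat(4) = 42*14 = 588
  cat(6)*cat(3) = 132*5 = 660
  cat(7)*cat(2) = 429*2 = 858
  cat(8)*cat(1) = 1430*1 = 1430
  cat(9)*cat(0) = 4862*1 = 4862
= 4862 + 1430 + 858 + 660 + 588 + 588 + 660 + 858 + 1430 + 4862
= 16796


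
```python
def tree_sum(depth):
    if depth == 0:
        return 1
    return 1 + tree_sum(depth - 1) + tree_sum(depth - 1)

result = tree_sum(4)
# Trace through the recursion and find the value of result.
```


tree_sum(4)
= 1 + tree_sum(3) + tree_sum(3)
= 1 + 2 * tree_sum(3)
tree_sum(k) = 2^(k+1) - 1
tree_sum(0) = 1
tree_sum(1) = 3
tree_sum(2) = 7
tree_sum(3) = 15
tree_sum(4) = 31
tree_sum(4) = 2^5 - 1 = 31


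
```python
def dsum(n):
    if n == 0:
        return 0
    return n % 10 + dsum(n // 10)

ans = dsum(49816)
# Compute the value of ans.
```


dsum(49816)
= 6 + dsum(4981)
= 6 + 1 + dsum(498)
= 6 + 1 + 8 + dsum(49)
= 6 + 1 + 8 + 9 + dsum(4)
= 6 + 1 + 8 + 9 + 4 + dsum(0)
= 6 + 1 + 8 + 9 + 4 + 0
= 28


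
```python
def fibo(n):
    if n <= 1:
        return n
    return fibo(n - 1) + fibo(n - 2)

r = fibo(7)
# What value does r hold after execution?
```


fibo(7)
= fibo(6) + fibo(5)
= (fibo(5) + fibo(4)) + fibo(5)
Computing bottom-up: fibo(0)=0, fibo(1)=1, fibo(2)=1, fibo(3)=2, fibo(4)=3, fibo(5)=5, fibo(6)=8, fibo(7)=13
= 13


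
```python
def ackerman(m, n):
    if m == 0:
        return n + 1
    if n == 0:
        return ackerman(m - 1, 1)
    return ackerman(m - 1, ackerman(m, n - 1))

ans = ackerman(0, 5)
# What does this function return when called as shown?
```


ackerman(0, 5)
m == 0: return 5 + 1 = 6
= 6


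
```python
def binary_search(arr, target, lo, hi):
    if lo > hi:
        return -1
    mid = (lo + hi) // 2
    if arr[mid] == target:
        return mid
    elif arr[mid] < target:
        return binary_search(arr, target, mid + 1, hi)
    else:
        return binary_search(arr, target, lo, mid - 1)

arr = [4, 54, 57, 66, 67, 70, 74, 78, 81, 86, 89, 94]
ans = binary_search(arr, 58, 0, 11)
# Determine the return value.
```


binary_search(arr, 58, 0, 11)
lo=0, hi=11, mid=5, arr[mid]=70
70 > 58, search left half
lo=0, hi=4, mid=2, arr[mid]=57
57 < 58, search right half
lo=3, hi=4, mid=3, arr[mid]=66
66 > 58, search left half
lo > hi, target not found, return -1
= -1


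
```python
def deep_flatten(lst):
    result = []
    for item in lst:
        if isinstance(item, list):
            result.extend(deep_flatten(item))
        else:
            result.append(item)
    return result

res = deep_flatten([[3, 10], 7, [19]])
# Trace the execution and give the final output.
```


deep_flatten([[3, 10], 7, [19]])
Processing each element:
  [3, 10] is a list -> deep_flatten recursively -> [3, 10]
  7 is not a list -> append 7
  [19] is a list -> deep_flatten recursively -> [19]
= [3, 10, 7, 19]


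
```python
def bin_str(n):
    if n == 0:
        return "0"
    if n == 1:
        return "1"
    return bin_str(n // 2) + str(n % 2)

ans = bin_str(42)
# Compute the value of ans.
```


bin_str(42)
= bin_str(21) + "0"
= bin_str(10) + "1" + "0"
= bin_str(5) + "0" + "1" + "0"
= bin_str(2) + "1" + "0" + "1" + "0"
= bin_str(1) + "0" + "1" + "0" + "1" + "0"
= "1" + "0" + "1" + "0" + "1" + "0"
= "101010"


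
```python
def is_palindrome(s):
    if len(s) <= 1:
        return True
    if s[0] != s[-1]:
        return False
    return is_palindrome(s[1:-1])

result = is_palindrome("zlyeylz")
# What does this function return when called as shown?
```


is_palindrome("zlyeylz")
"zlyeylz": s[0]='z' == s[-1]='z' -> is_palindrome("lyeyl")
"lyeyl": s[0]='l' == s[-1]='l' -> is_palindrome("yey")
"yey": s[0]='y' == s[-1]='y' -> is_palindrome("e")
"e": len <= 1 -> True
= True


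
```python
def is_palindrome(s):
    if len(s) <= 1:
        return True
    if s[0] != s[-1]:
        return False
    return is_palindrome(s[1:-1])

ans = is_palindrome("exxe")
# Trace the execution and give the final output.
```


is_palindrome("exxe")
"exxe": s[0]='e' == s[-1]='e' -> is_palindrome("xx")
"xx": s[0]='x' == s[-1]='x' -> is_palindrome("")
"": len <= 1 -> True
= True


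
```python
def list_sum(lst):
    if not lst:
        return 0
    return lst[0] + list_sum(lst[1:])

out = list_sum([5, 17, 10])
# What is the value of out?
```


list_sum([5, 17, 10])
= 5 + list_sum([17, 10])
= 5 + 17 + list_sum([10])
= 5 + 17 + 10 + list_sum([])
= 5 + 17 + 10 + 0
= 32


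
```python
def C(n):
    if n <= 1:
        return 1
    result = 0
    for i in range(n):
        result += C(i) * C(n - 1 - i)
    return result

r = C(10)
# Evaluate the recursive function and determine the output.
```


C(10)
= sum of C(i) * C(10-1-i) for i in 0..9
First compute sub-values bottom-up:
  C(0) = 1, C(1) = 1
  C(2) = 1*1 + 1*1 = 2
  C(3) = 1*2 + 1*1 + 2*1 = 5
  C(4) = 1*5 + 1*2 + 2*1 + 5*1 = 14
  C(5) = 1*14 + 1*5 + 2*2 + 5*1 + 14*1 = 42
  C(6) = 1*42 + 1*14 + 2*5 + 5*2 + 14*1 + 42*1 = 132
  C(7) = 1*132 + 1*42 + 2*14 + 5*5 + 14*2 + 42*1 + 132*1 = 429
  C(8) = 1*429 + 1*132 + 2*42 + 5*14 + 14*5 + 42*2 + 132*1 + 429*1 = 1430
  C(9) = 1*1430 + 1*429 + 2*132 + 5*42 + 14*14 + 42*5 + 132*2 + 429*1 + 1430*1 = 4862
Now C(10):
  C(0)*C(9) = 1*4862 = 4862
  C(1)*C(8) = 1*1430 = 1430
  C(2)*C(7) = 2*429 = 858
  C(3)*C(6) = 5*132 = 660
  C(4)*C(5) = 14*42 = 588
  C(5)*C(4) = 42*14 = 588
  C(6)*C(3) = 132*5 = 660
  C(7)*C(2) = 429*2 = 858
  C(8)*C(1) = 1430*1 = 1430
  C(9)*C(0) = 4862*1 = 4862
= 4862 + 1430 + 858 + 660 + 588 + 588 + 660 + 858 + 1430 + 4862
= 16796


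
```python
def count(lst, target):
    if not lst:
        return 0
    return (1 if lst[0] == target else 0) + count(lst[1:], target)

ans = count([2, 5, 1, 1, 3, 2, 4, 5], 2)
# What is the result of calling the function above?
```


count([2, 5, 1, 1, 3, 2, 4, 5], 2)
lst[0]=2 == 2: 1 + count([5, 1, 1, 3, 2, 4, 5], 2)
lst[0]=5 != 2: 0 + count([1, 1, 3, 2, 4, 5], 2)
lst[0]=1 != 2: 0 + count([1, 3, 2, 4, 5], 2)
lst[0]=1 != 2: 0 + count([3, 2, 4, 5], 2)
lst[0]=3 != 2: 0 + count([2, 4, 5], 2)
lst[0]=2 == 2: 1 + count([4, 5], 2)
lst[0]=4 != 2: 0 + count([5], 2)
lst[0]=5 != 2: 0 + count([], 2)
= 2


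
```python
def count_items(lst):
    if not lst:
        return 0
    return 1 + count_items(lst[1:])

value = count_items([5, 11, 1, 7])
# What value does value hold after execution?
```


count_items([5, 11, 1, 7])
= 1 + count_items([11, 1, 7])
= 1 + 1 + count_items([1, 7])
= 1 + 1 + 1 + count_items([7])
= 1 + 1 + 1 + 1 + count_items([])
= 1 + 1 + 1 + 1 + 0
= 4


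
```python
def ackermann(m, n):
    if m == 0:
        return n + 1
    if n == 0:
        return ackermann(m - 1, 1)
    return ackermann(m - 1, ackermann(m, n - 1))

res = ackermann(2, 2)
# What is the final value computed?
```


ackermann(2, 2)
= ackermann(1, ackermann(2, 1))
First compute ackermann(2, 1) = 5
= ackermann(1, 5)
= 7


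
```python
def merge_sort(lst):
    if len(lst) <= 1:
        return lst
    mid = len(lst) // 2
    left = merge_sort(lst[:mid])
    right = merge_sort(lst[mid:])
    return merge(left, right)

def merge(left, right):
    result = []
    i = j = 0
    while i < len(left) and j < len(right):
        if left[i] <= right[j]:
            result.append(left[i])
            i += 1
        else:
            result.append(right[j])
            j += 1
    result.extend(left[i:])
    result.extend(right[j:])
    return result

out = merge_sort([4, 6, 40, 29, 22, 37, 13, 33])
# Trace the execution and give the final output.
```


merge_sort([4, 6, 40, 29, 22, 37, 13, 33])
Split into [4, 6, 40, 29] and [22, 37, 13, 33]
Left sorted: [4, 6, 29, 40]
Right sorted: [13, 22, 33, 37]
Merge [4, 6, 29, 40] and [13, 22, 33, 37]
= [4, 6, 13, 22, 29, 33, 37, 40]


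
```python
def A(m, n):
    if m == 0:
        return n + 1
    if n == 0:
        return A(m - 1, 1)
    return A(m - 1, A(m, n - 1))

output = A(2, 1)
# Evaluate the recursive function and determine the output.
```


A(2, 1)
= A(1, A(2, 0))
First compute A(2, 0) = 3
= A(1, 3)
= 5


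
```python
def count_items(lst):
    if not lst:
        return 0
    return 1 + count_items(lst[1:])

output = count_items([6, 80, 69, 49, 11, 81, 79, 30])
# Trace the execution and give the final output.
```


count_items([6, 80, 69, 49, 11, 81, 79, 30])
= 1 + count_items([80, 69, 49, 11, 81, 79, 30])
= 1 + 1 + count_items([69, 49, 11, 81, 79, 30])
= 1 + 1 + 1 + count_items([49, 11, 81, 79, 30])
= 1 + 1 + 1 + 1 + count_items([11, 81, 79, 30])
= 1 + 1 + 1 + 1 + 1 + count_items([81, 79, 30])
= 1 + 1 + 1 + 1 + 1 + 1 + count_items([79, 30])
= 1 + 1 + 1 + 1 + 1 + 1 + 1 + count_items([30])
= 1 + 1 + 1 + 1 + 1 + 1 + 1 + 1 + count_items([])
= 1 + 1 + 1 + 1 + 1 + 1 + 1 + 1 + 0
= 8


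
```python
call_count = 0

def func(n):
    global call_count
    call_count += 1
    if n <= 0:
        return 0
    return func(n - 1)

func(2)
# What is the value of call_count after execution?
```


func(2) calls func(1) calls ... calls func(0)
Total calls: 2 + 1 (for base case) = 3


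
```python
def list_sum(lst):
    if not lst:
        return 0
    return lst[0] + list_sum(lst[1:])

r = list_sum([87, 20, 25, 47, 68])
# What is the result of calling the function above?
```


list_sum([87, 20, 25, 47, 68])
= 87 + list_sum([20, 25, 47, 68])
= 87 + 20 + list_sum([25, 47, 68])
= 87 + 20 + 25 + list_sum([47, 68])
= 87 + 20 + 25 + 47 + list_sum([68])
= 87 + 20 + 25 + 47 + 68 + list_sum([])
= 87 + 20 + 25 + 47 + 68 + 0
= 247


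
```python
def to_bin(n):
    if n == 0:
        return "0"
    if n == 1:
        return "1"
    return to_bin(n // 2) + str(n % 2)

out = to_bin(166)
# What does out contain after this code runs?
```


to_bin(166)
= to_bin(83) + "0"
= to_bin(41) + "1" + "0"
= to_bin(20) + "1" + "1" + "0"
= to_bin(10) + "0" + "1" + "1" + "0"
= to_bin(5) + "0" + "0" + "1" + "1" + "0"
= to_bin(2) + "1" + "0" + "0" + "1" + "1" + "0"
= to_bin(1) + "0" + "1" + "0" + "0" + "1" + "1" + "0"
= "1" + "0" + "1" + "0" + "0" + "1" + "1" + "0"
= "10100110"


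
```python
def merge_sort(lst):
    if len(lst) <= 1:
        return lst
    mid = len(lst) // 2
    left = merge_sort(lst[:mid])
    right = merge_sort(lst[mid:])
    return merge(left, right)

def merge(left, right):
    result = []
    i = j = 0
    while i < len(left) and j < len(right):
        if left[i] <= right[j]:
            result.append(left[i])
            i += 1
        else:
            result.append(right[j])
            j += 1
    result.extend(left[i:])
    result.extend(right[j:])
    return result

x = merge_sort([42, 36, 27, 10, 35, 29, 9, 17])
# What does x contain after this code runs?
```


merge_sort([42, 36, 27, 10, 35, 29, 9, 17])
Split into [42, 36, 27, 10] and [35, 29, 9, 17]
Left sorted: [10, 27, 36, 42]
Right sorted: [9, 17, 29, 35]
Merge [10, 27, 36, 42] and [9, 17, 29, 35]
= [9, 10, 17, 27, 29, 35, 36, 42]


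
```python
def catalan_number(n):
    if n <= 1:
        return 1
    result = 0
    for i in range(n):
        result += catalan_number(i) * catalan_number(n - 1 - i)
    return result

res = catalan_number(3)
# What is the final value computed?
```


catalan_number(3)
= sum of catalan_number(i) * catalan_number(3-1-i) for i in 0..2
First compute sub-values bottom-up:
  catalan_number(0) = 1, catalan_number(1) = 1
  catalan_number(2) = 1*1 + 1*1 = 2
Now catalan_number(3):
  catalan_number(0)*catalan_number(2) = 1*2 = 2
  catalan_number(1)*catalan_number(1) = 1*1 = 1
  catalan_number(2)*catalan_number(0) = 2*1 = 2
= 2 + 1 + 2
= 5


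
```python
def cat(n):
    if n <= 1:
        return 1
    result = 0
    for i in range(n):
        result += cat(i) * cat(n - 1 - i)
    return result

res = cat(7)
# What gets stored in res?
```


cat(7)
= sum of cat(i) * cat(7-1-i) for i in 0..6
First compute sub-values bottom-up:
  cat(0) = 1, cat(1) = 1
  cat(2) = 1*1 + 1*1 = 2
  cat(3) = 1*2 + 1*1 + 2*1 = 5
  cat(4) = 1*5 + 1*2 + 2*1 + 5*1 = 14
  cat(5) = 1*14 + 1*5 + 2*2 + 5*1 + 14*1 = 42
  cat(6) = 1*42 + 1*14 + 2*5 + 5*2 + 14*1 + 42*1 = 132
Now cat(7):
  cat(0)*cat(6) = 1*132 = 132
  cat(1)*cat(5) = 1*42 = 42
  cat(2)*cat(4) = 2*14 = 28
  cat(3)*cat(3) = 5*5 = 25
  cat(4)*cat(2) = 14*2 = 28
  cat(5)*cat(1) = 42*1 = 42
  cat(6)*cat(0) = 132*1 = 132
= 132 + 42 + 28 + 25 + 28 + 42 + 132
= 429


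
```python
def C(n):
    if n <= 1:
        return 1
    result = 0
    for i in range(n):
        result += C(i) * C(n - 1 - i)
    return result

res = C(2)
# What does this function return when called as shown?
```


C(2)
= sum of C(i) * C(2-1-i) for i in 0..1
  C(0)*C(1) = 1*1 = 1
  C(1)*C(0) = 1*1 = 1
= 1 + 1
= 2


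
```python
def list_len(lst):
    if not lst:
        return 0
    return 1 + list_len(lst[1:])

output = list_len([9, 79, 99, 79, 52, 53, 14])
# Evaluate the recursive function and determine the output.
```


list_len([9, 79, 99, 79, 52, 53, 14])
= 1 + list_len([79, 99, 79, 52, 53, 14])
= 1 + 1 + list_len([99, 79, 52, 53, 14])
= 1 + 1 + 1 + list_len([79, 52, 53, 14])
= 1 + 1 + 1 + 1 + list_len([52, 53, 14])
= 1 + 1 + 1 + 1 + 1 + list_len([53, 14])
= 1 + 1 + 1 + 1 + 1 + 1 + list_len([14])
= 1 + 1 + 1 + 1 + 1 + 1 + 1 + list_len([])
= 1 + 1 + 1 + 1 + 1 + 1 + 1 + 0
= 7


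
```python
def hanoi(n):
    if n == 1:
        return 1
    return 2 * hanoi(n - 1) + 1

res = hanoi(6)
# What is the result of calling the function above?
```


hanoi(6)
= 2 * hanoi(5) + 1
= 2 * (2 * hanoi(4) + 1) + 1
= 2 * (2 * (2 * hanoi(3) + 1) + 1) + 1
= 2 * (2 * (2 * (2 * hanoi(2) + 1) + 1) + 1) + 1
= 2 * (2 * (2 * (2 * (2 * hanoi(1) + 1) + 1) + 1) + 1) + 1
Now compute bottom-up:
hanoi(1) = 1
hanoi(2) = 2 * 1 + 1 = 3
hanoi(3) = 2 * 3 + 1 = 7
hanoi(4) = 2 * 7 + 1 = 15
hanoi(5) = 2 * 15 + 1 = 31
hanoi(6) = 2 * 31 + 1 = 63
= 63


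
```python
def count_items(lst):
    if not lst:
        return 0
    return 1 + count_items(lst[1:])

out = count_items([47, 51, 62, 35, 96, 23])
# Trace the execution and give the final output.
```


count_items([47, 51, 62, 35, 96, 23])
= 1 + count_items([51, 62, 35, 96, 23])
= 1 + 1 + count_items([62, 35, 96, 23])
= 1 + 1 + 1 + count_items([35, 96, 23])
= 1 + 1 + 1 + 1 + count_items([96, 23])
= 1 + 1 + 1 + 1 + 1 + count_items([23])
= 1 + 1 + 1 + 1 + 1 + 1 + count_items([])
= 1 + 1 + 1 + 1 + 1 + 1 + 0
= 6


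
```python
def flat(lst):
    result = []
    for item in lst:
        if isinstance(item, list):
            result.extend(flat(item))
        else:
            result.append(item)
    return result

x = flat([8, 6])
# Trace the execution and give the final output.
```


flat([8, 6])
Processing each element:
  8 is not a list -> append 8
  6 is not a list -> append 6
= [8, 6]


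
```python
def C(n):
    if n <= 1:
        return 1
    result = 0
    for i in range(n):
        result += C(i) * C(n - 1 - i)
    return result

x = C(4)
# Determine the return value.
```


C(4)
= sum of C(i) * C(4-1-i) for i in 0..3
First compute sub-values bottom-up:
  C(0) = 1, C(1) = 1
  C(2) = 1*1 + 1*1 = 2
  C(3) = 1*2 + 1*1 + 2*1 = 5
Now C(4):
  C(0)*C(3) = 1*5 = 5
  C(1)*C(2) = 1*2 = 2
  C(2)*C(1) = 2*1 = 2
  C(3)*C(0) = 5*1 = 5
= 5 + 2 + 2 + 5
= 14


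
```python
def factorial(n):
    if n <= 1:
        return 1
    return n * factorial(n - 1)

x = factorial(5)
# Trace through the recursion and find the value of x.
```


factorial(5)
= 5 * factorial(4)
= 5 * 4 * factorial(3)
= 5 * 4 * 3 * factorial(2)
= 5 * 4 * 3 * 2 * factorial(1)
= 5 * 4 * 3 * 2 * 1
= 120


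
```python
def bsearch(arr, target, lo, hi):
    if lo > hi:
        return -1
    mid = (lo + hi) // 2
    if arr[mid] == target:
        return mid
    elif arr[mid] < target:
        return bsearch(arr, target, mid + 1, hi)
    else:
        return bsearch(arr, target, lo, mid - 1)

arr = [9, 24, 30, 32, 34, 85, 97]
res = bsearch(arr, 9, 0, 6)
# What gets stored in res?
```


bsearch(arr, 9, 0, 6)
lo=0, hi=6, mid=3, arr[mid]=32
32 > 9, search left half
lo=0, hi=2, mid=1, arr[mid]=24
24 > 9, search left half
lo=0, hi=0, mid=0, arr[mid]=9
arr[0] == 9, found at index 0
= 0


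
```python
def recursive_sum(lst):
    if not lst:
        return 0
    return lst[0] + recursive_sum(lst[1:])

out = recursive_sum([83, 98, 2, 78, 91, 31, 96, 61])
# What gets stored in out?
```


recursive_sum([83, 98, 2, 78, 91, 31, 96, 61])
= 83 + recursive_sum([98, 2, 78, 91, 31, 96, 61])
= 83 + 98 + recursive_sum([2, 78, 91, 31, 96, 61])
= 83 + 98 + 2 + recursive_sum([78, 91, 31, 96, 61])
= 83 + 98 + 2 + 78 + recursive_sum([91, 31, 96, 61])
= 83 + 98 + 2 + 78 + 91 + recursive_sum([31, 96, 61])
= 83 + 98 + 2 + 78 + 91 + 31 + recursive_sum([96, 61])
= 83 + 98 + 2 + 78 + 91 + 31 + 96 + recursive_sum([61])
= 83 + 98 + 2 + 78 + 91 + 31 + 96 + 61 + recursive_sum([])
= 83 + 98 + 2 + 78 + 91 + 31 + 96 + 61 + 0
= 540


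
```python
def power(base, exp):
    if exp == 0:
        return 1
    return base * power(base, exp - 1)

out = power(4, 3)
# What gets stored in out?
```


power(4, 3)
= 4 * power(4, 2)
= 4 * 4 * power(4, 1)
= 4 * 4 * 4 * power(4, 0)
= 4 * 4 * 4 * 1
= 64


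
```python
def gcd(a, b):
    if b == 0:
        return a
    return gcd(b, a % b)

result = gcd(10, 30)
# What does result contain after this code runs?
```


gcd(10, 30)
= gcd(30, 10 % 30) = gcd(30, 10)
= gcd(10, 30 % 10) = gcd(10, 0)
b == 0, return a = 10


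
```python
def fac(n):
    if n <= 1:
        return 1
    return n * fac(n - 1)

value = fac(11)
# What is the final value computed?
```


fac(11)
= 11 * fac(10)
= 11 * 10 * fac(9)
= 11 * 10 * 9 * fac(8)
= 11 * 10 * 9 * 8 * fac(7)
= 11 * 10 * 9 * 8 * 7 * fac(6)
= 11 * 10 * 9 * 8 * 7 * 6 * fac(5)
= 11 * 10 * 9 * 8 * 7 * 6 * 5 * fac(4)
= 11 * 10 * 9 * 8 * 7 * 6 * 5 * 4 * fac(3)
= 11 * 10 * 9 * 8 * 7 * 6 * 5 * 4 * 3 * fac(2)
= 11 * 10 * 9 * 8 * 7 * 6 * 5 * 4 * 3 * 2 * fac(1)
= 11 * 10 * 9 * 8 * 7 * 6 * 5 * 4 * 3 * 2 * 1
= 39916800


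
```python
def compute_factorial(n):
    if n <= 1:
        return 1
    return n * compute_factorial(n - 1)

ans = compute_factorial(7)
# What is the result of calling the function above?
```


compute_factorial(7)
= 7 * compute_factorial(6)
= 7 * 6 * compute_factorial(5)
= 7 * 6 * 5 * compute_factorial(4)
= 7 * 6 * 5 * 4 * compute_factorial(3)
= 7 * 6 * 5 * 4 * 3 * compute_factorial(2)
= 7 * 6 * 5 * 4 * 3 * 2 * compute_factorial(1)
= 7 * 6 * 5 * 4 * 3 * 2 * 1
= 5040


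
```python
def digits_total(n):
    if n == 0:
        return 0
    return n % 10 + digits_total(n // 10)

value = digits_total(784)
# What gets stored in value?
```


digits_total(784)
= 4 + digits_total(78)
= 4 + 8 + digits_total(7)
= 4 + 8 + 7 + digits_total(0)
= 4 + 8 + 7 + 0
= 19


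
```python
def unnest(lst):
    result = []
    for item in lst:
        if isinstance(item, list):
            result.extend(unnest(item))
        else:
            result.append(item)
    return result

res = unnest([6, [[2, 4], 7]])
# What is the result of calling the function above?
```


unnest([6, [[2, 4], 7]])
Processing each element:
  6 is not a list -> append 6
  [[2, 4], 7] is a list -> unnest recursively -> [2, 4, 7]
= [6, 2, 4, 7]


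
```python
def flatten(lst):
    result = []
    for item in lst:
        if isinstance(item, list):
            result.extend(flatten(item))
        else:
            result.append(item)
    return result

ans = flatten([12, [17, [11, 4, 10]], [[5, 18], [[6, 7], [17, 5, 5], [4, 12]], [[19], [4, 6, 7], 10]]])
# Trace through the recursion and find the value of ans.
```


flatten([12, [17, [11, 4, 10]], [[5, 18], [[6, 7], [17, 5, 5], [4, 12]], [[19], [4, 6, 7], 10]]])
Processing each element:
  12 is not a list -> append 12
  [17, [11, 4, 10]] is a list -> flatten recursively -> [17, 11, 4, 10]
  [[5, 18], [[6, 7], [17, 5, 5], [4, 12]], [[19], [4, 6, 7], 10]] is a list -> flatten recursively -> [5, 18, 6, 7, 17, 5, 5, 4, 12, 19, 4, 6, 7, 10]
= [12, 17, 11, 4, 10, 5, 18, 6, 7, 17, 5, 5, 4, 12, 19, 4, 6, 7, 10]


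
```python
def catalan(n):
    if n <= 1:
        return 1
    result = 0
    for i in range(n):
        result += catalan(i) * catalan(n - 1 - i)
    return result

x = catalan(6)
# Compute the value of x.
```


catalan(6)
= sum of catalan(i) * catalan(6-1-i) for i in 0..5
First compute sub-values bottom-up:
  catalan(0) = 1, catalan(1) = 1
  catalan(2) = 1*1 + 1*1 = 2
  catalan(3) = 1*2 + 1*1 + 2*1 = 5
  catalan(4) = 1*5 + 1*2 + 2*1 + 5*1 = 14
  catalan(5) = 1*14 + 1*5 + 2*2 + 5*1 + 14*1 = 42
Now catalan(6):
  catalan(0)*catalan(5) = 1*42 = 42
  catalan(1)*catalan(4) = 1*14 = 14
  catalan(2)*catalan(3) = 2*5 = 10
  catalan(3)*catalan(2) = 5*2 = 10
  catalan(4)*catalan(1) = 14*1 = 14
  catalan(5)*catalan(0) = 42*1 = 42
= 42 + 14 + 10 + 10 + 14 + 42
= 132


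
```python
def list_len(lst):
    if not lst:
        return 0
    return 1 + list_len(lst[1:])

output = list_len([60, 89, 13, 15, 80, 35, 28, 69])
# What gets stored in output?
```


list_len([60, 89, 13, 15, 80, 35, 28, 69])
= 1 + list_len([89, 13, 15, 80, 35, 28, 69])
= 1 + 1 + list_len([13, 15, 80, 35, 28, 69])
= 1 + 1 + 1 + list_len([15, 80, 35, 28, 69])
= 1 + 1 + 1 + 1 + list_len([80, 35, 28, 69])
= 1 + 1 + 1 + 1 + 1 + list_len([35, 28, 69])
= 1 + 1 + 1 + 1 + 1 + 1 + list_len([28, 69])
= 1 + 1 + 1 + 1 + 1 + 1 + 1 + list_len([69])
= 1 + 1 + 1 + 1 + 1 + 1 + 1 + 1 + list_len([])
= 1 + 1 + 1 + 1 + 1 + 1 + 1 + 1 + 0
= 8


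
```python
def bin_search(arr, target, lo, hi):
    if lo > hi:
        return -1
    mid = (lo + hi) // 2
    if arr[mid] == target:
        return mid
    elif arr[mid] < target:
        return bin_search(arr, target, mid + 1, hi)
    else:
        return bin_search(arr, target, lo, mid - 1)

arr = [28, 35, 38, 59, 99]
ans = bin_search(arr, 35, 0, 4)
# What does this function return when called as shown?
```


bin_search(arr, 35, 0, 4)
lo=0, hi=4, mid=2, arr[mid]=38
38 > 35, search left half
lo=0, hi=1, mid=0, arr[mid]=28
28 < 35, search right half
lo=1, hi=1, mid=1, arr[mid]=35
arr[1] == 35, found at index 1
= 1
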